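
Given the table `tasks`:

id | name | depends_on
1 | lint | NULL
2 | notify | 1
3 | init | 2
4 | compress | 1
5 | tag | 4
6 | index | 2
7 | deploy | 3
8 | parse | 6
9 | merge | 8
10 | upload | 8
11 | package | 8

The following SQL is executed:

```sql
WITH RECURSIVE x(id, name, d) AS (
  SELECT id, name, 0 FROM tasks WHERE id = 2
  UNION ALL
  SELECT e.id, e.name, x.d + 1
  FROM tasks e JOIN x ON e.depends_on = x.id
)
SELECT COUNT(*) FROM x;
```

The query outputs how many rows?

8

Base: id=2 (notify) at d 0.
Iteration 1: rows with depends_on in {2} -> init (id 3, d 1), index (id 6, d 1).
Iteration 2: rows with depends_on in {3,6} -> deploy (id 7, d 2), parse (id 8, d 2).
Iteration 3: rows with depends_on in {7,8} -> merge (id 9, d 3), upload (id 10, d 3), package (id 11, d 3).
Iteration 4: no rows with depends_on in {9,10,11}; recursion stops.
Total rows emitted: 8.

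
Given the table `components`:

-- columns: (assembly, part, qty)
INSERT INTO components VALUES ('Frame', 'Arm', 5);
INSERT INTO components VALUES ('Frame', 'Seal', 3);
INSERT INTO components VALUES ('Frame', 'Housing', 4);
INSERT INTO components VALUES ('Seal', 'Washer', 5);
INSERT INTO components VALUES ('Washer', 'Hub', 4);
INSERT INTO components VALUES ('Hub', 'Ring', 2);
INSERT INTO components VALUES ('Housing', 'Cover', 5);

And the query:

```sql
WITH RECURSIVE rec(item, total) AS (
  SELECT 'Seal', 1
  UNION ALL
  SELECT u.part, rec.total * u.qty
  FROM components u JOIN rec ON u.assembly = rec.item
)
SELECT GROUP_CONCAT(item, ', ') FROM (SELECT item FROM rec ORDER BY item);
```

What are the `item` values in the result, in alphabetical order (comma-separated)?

Hub, Ring, Seal, Washer

Base: (Seal, total=1).
Iteration 1: components of {Seal} -> Washer = 1*5 = 5.
Iteration 2: components of {Washer} -> Hub = 5*4 = 20.
Iteration 3: components of {Hub} -> Ring = 20*2 = 40.
Iteration 4: no further components; recursion stops.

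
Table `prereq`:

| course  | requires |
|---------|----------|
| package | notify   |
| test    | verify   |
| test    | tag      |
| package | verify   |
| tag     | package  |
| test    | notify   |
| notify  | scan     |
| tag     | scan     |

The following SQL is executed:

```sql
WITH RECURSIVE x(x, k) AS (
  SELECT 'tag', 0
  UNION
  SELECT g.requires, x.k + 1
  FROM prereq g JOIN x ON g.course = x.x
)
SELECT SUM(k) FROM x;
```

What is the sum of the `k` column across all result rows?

Base: (tag, k=0).
Iteration 1: edges from {tag} -> (package, k=1), (scan, k=1).
Iteration 2: edges from {package,scan} -> (notify, k=2), (verify, k=2).
Iteration 3: edges from {notify,verify} -> (scan, k=3).
Iteration 4: no outgoing edges from {scan}; recursion stops.
SUM(k) = 0 + 1 + 1 + 2 + 2 + 3 = 9.

9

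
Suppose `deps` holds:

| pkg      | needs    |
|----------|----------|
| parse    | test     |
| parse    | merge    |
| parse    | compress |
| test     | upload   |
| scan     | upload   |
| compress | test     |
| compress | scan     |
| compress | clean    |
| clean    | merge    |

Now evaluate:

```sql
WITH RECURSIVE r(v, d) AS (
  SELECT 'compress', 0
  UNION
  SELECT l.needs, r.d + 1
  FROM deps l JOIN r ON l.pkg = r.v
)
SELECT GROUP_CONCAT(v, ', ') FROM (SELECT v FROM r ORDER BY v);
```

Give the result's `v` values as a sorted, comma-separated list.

clean, compress, merge, scan, test, upload

Base: (compress, d=0).
Iteration 1: edges from {compress} -> (clean, d=1), (scan, d=1), (test, d=1).
Iteration 2: edges from {clean,scan,test} -> (merge, d=2), (upload, d=2). [UNION drops 1 duplicate row(s)]
Iteration 3: no outgoing edges from {merge,upload}; recursion stops.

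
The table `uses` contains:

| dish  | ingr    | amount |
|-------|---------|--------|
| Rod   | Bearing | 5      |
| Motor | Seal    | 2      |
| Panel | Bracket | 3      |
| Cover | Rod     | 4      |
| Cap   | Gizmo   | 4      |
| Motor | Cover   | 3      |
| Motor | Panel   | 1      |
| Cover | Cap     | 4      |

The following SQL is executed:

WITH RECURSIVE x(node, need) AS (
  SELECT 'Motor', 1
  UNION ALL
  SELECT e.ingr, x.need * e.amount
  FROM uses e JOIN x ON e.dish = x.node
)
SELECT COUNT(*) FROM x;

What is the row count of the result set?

Base: (Motor, need=1).
Iteration 1: components of {Motor} -> Cover = 1*3 = 3, Panel = 1*1 = 1, Seal = 1*2 = 2.
Iteration 2: components of {Cover,Panel,Seal} -> Bracket = 1*3 = 3, Cap = 3*4 = 12, Rod = 3*4 = 12.
Iteration 3: components of {Bracket,Cap,Rod} -> Bearing = 12*5 = 60, Gizmo = 12*4 = 48.
Iteration 4: no further components; recursion stops.
Total rows emitted: 9.

9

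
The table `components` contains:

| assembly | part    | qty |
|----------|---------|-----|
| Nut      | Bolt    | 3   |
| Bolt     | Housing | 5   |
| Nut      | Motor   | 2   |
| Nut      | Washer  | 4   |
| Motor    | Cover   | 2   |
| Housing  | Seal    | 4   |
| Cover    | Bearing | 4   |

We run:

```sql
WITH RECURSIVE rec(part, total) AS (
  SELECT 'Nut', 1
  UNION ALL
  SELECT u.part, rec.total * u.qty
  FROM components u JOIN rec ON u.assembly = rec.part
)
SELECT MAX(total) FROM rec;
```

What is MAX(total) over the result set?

Base: (Nut, total=1).
Iteration 1: components of {Nut} -> Bolt = 1*3 = 3, Motor = 1*2 = 2, Washer = 1*4 = 4.
Iteration 2: components of {Bolt,Motor,Washer} -> Cover = 2*2 = 4, Housing = 3*5 = 15.
Iteration 3: components of {Cover,Housing} -> Bearing = 4*4 = 16, Seal = 15*4 = 60.
Iteration 4: no further components; recursion stops.
total values: 1, 3, 2, 4, 15, 4, 60, 16; the maximum is 60.

60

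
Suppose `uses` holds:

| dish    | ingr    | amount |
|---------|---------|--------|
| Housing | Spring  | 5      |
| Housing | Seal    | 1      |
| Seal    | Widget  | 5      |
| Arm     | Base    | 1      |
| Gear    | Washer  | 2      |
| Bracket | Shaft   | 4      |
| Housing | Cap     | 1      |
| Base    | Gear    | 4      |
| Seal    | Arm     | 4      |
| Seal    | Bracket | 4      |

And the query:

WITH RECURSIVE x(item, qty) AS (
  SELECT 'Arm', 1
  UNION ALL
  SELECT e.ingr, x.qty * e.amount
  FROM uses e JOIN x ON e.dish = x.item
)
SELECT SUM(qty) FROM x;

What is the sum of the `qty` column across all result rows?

Base: (Arm, qty=1).
Iteration 1: components of {Arm} -> Base = 1*1 = 1.
Iteration 2: components of {Base} -> Gear = 1*4 = 4.
Iteration 3: components of {Gear} -> Washer = 4*2 = 8.
Iteration 4: no further components; recursion stops.
SUM(qty) = 1 + 1 + 4 + 8 = 14.

14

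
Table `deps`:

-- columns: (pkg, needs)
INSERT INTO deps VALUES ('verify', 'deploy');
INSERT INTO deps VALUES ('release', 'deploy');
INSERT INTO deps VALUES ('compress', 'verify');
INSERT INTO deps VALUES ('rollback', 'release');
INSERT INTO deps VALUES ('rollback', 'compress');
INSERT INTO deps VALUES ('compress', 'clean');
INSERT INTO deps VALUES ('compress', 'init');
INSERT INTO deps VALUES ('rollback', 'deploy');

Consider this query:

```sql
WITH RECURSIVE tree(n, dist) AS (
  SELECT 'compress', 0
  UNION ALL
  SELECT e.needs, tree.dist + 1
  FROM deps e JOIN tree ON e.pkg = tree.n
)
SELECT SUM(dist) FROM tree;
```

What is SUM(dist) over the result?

Base: (compress, dist=0).
Iteration 1: edges from {compress} -> (clean, dist=1), (init, dist=1), (verify, dist=1).
Iteration 2: edges from {clean,init,verify} -> (deploy, dist=2).
Iteration 3: no outgoing edges from {deploy}; recursion stops.
SUM(dist) = 0 + 1 + 1 + 1 + 2 = 5.

5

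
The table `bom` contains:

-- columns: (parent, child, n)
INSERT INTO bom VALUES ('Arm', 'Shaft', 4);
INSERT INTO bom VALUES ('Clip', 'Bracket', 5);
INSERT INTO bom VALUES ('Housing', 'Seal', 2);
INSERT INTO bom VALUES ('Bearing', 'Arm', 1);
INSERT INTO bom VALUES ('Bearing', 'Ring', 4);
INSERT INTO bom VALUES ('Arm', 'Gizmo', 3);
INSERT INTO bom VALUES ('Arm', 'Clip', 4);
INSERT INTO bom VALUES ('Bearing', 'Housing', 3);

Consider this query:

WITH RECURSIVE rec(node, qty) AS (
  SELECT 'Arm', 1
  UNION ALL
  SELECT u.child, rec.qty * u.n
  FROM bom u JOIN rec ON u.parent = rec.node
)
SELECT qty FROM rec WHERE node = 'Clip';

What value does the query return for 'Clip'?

4

Base: (Arm, qty=1).
Iteration 1: components of {Arm} -> Clip = 1*4 = 4, Gizmo = 1*3 = 3, Shaft = 1*4 = 4.
Iteration 2: components of {Clip,Gizmo,Shaft} -> Bracket = 4*5 = 20.
Iteration 3: no further components; recursion stops.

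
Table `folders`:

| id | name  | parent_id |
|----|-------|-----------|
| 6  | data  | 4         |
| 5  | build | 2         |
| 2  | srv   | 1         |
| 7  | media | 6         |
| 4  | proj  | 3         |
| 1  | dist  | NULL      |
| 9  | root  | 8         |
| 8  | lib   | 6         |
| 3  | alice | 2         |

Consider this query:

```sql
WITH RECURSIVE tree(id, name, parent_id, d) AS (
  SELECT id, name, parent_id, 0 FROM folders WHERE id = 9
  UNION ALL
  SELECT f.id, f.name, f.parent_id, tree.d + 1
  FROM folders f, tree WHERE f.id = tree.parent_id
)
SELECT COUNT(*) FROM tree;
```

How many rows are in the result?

Base: id=9 (root), parent_id=8, d 0.
Iteration 1: join on id=8 -> lib (id 8, parent_id=6, d 1).
Iteration 2: join on id=6 -> data (id 6, parent_id=4, d 2).
Iteration 3: join on id=4 -> proj (id 4, parent_id=3, d 3).
Iteration 4: join on id=3 -> alice (id 3, parent_id=2, d 4).
Iteration 5: join on id=2 -> srv (id 2, parent_id=1, d 5).
Iteration 6: join on id=1 -> dist (id 1, parent_id=NULL, d 6).
Iteration 7: parent_id is NULL; no match; recursion stops.
Total rows emitted: 7.

7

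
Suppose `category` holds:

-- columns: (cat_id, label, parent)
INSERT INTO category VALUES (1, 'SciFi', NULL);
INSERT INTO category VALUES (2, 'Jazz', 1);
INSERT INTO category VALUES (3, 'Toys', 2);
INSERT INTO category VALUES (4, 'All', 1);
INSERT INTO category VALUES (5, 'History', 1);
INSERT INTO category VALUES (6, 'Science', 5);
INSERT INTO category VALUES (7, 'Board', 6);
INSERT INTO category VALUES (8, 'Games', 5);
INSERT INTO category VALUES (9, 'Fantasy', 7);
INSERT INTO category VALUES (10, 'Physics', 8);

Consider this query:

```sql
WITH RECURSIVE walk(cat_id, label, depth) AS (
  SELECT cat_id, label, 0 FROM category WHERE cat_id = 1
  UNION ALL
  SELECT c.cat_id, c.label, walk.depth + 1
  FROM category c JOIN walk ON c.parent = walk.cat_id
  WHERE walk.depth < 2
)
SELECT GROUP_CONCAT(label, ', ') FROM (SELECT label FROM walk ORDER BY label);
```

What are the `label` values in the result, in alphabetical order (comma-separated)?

All, Games, History, Jazz, SciFi, Science, Toys

Base: cat_id=1 (SciFi) at depth 0.
Iteration 1: rows with parent in {1} -> Jazz (id 2, depth 1), All (id 4, depth 1), History (id 5, depth 1).
Iteration 2: rows with parent in {2,4,5} -> Toys (id 3, depth 2), Science (id 6, depth 2), Games (id 8, depth 2).
Iteration 3: depth < 2 fails for all current rows; recursion stops.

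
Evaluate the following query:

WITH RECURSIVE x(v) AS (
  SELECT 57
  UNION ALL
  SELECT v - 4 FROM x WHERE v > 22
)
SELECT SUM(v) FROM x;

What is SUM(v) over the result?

Base: v=57.
Iteration 1: 57 > 22 holds -> v = 57 - 4 = 53.
Iteration 2: 53 > 22 holds -> v = 53 - 4 = 49.
Iteration 3: 49 > 22 holds -> v = 49 - 4 = 45.
Iteration 4: 45 > 22 holds -> v = 45 - 4 = 41.
Iteration 5: 41 > 22 holds -> v = 41 - 4 = 37.
Iteration 6: 37 > 22 holds -> v = 37 - 4 = 33.
Iteration 7: 33 > 22 holds -> v = 33 - 4 = 29.
Iteration 8: 29 > 22 holds -> v = 29 - 4 = 25.
Iteration 9: 25 > 22 holds -> v = 25 - 4 = 21.
Iteration 10: 21 > 22 fails; recursion stops.
SUM(v) = 57 + 53 + 49 + 45 + 41 + 37 + 33 + 29 + 25 + 21 = 390.

390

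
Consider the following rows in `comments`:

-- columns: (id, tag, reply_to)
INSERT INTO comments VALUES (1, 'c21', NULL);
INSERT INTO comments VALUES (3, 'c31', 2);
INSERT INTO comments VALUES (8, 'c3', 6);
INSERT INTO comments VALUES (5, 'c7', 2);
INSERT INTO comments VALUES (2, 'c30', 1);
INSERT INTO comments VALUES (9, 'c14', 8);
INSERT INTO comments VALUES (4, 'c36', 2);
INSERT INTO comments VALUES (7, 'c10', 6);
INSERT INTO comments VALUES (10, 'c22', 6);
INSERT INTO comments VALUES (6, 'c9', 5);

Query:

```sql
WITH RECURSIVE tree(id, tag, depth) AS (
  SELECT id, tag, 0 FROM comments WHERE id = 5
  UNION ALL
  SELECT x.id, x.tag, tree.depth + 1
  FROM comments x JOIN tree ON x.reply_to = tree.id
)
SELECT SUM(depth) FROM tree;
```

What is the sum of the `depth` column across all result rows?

Base: id=5 (c7) at depth 0.
Iteration 1: rows with reply_to in {5} -> c9 (id 6, depth 1).
Iteration 2: rows with reply_to in {6} -> c10 (id 7, depth 2), c3 (id 8, depth 2), c22 (id 10, depth 2).
Iteration 3: rows with reply_to in {7,8,10} -> c14 (id 9, depth 3).
Iteration 4: no rows with reply_to in {9}; recursion stops.
SUM(depth) = 0 + 1 + 2 + 2 + 2 + 3 = 10.

10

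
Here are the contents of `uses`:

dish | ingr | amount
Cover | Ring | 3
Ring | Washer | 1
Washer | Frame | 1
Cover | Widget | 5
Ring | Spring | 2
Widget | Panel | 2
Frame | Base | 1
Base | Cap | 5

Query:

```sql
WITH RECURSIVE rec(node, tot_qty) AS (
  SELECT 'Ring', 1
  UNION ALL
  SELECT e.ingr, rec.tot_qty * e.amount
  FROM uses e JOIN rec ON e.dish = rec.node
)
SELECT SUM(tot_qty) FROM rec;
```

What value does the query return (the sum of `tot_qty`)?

Base: (Ring, tot_qty=1).
Iteration 1: components of {Ring} -> Spring = 1*2 = 2, Washer = 1*1 = 1.
Iteration 2: components of {Spring,Washer} -> Frame = 1*1 = 1.
Iteration 3: components of {Frame} -> Base = 1*1 = 1.
Iteration 4: components of {Base} -> Cap = 1*5 = 5.
Iteration 5: no further components; recursion stops.
SUM(tot_qty) = 1 + 1 + 2 + 1 + 1 + 5 = 11.

11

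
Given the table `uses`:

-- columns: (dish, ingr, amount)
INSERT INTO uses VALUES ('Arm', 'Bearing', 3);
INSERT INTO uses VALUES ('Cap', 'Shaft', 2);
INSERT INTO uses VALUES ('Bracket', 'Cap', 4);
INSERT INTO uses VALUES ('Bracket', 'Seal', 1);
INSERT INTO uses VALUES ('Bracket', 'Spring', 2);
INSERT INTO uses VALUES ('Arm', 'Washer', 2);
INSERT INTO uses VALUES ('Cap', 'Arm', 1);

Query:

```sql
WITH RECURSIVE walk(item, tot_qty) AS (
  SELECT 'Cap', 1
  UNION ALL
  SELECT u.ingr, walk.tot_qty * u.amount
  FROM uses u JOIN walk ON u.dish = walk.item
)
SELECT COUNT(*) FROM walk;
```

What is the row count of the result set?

5

Base: (Cap, tot_qty=1).
Iteration 1: components of {Cap} -> Arm = 1*1 = 1, Shaft = 1*2 = 2.
Iteration 2: components of {Arm,Shaft} -> Bearing = 1*3 = 3, Washer = 1*2 = 2.
Iteration 3: no further components; recursion stops.
Total rows emitted: 5.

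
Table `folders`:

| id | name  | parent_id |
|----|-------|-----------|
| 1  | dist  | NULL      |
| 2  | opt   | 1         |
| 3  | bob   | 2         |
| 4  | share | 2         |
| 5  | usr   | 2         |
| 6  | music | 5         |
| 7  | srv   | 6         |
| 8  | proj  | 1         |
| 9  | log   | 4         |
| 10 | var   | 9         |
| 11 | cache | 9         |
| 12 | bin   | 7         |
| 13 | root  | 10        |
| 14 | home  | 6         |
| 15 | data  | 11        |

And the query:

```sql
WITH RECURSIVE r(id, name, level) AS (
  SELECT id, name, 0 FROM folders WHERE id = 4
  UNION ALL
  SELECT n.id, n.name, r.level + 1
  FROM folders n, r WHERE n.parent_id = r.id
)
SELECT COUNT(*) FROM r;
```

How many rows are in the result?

6

Base: id=4 (share) at level 0.
Iteration 1: rows with parent_id in {4} -> log (id 9, level 1).
Iteration 2: rows with parent_id in {9} -> var (id 10, level 2), cache (id 11, level 2).
Iteration 3: rows with parent_id in {10,11} -> root (id 13, level 3), data (id 15, level 3).
Iteration 4: no rows with parent_id in {13,15}; recursion stops.
Total rows emitted: 6.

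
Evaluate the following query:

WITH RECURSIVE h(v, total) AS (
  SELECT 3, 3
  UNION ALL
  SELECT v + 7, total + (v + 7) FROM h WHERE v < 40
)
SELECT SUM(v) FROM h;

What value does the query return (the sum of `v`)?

168

Base: v=3, total=3.
Iteration 1: 3 < 40 holds -> v = 3 + 7 = 10, total = 3 + 10 = 13.
Iteration 2: 10 < 40 holds -> v = 10 + 7 = 17, total = 13 + 17 = 30.
Iteration 3: 17 < 40 holds -> v = 17 + 7 = 24, total = 30 + 24 = 54.
Iteration 4: 24 < 40 holds -> v = 24 + 7 = 31, total = 54 + 31 = 85.
Iteration 5: 31 < 40 holds -> v = 31 + 7 = 38, total = 85 + 38 = 123.
Iteration 6: 38 < 40 holds -> v = 38 + 7 = 45, total = 123 + 45 = 168.
Iteration 7: 45 < 40 fails; recursion stops.
SUM(v) = 3 + 10 + 17 + 24 + 31 + 38 + 45 = 168.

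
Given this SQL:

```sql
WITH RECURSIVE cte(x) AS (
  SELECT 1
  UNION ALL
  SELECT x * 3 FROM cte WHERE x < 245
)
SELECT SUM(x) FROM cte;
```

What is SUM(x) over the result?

Base: x=1.
Iteration 1: 1 < 245 holds -> x = 1 * 3 = 3.
Iteration 2: 3 < 245 holds -> x = 3 * 3 = 9.
Iteration 3: 9 < 245 holds -> x = 9 * 3 = 27.
Iteration 4: 27 < 245 holds -> x = 27 * 3 = 81.
Iteration 5: 81 < 245 holds -> x = 81 * 3 = 243.
Iteration 6: 243 < 245 holds -> x = 243 * 3 = 729.
Iteration 7: 729 < 245 fails; recursion stops.
SUM(x) = 1 + 3 + 9 + 27 + 81 + 243 + 729 = 1093.

1093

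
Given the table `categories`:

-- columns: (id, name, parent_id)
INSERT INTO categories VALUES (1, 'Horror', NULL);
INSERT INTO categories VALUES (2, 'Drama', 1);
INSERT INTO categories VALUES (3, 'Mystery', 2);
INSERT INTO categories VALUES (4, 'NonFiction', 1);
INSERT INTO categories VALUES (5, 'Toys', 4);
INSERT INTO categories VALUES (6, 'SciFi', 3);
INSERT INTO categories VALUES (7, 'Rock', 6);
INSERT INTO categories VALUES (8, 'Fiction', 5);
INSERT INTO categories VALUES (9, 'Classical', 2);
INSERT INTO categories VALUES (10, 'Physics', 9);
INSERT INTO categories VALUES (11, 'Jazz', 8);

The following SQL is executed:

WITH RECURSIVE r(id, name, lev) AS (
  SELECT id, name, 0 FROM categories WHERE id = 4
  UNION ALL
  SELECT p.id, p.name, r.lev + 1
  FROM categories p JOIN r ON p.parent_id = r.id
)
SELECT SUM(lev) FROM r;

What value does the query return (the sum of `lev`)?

6

Base: id=4 (NonFiction) at lev 0.
Iteration 1: rows with parent_id in {4} -> Toys (id 5, lev 1).
Iteration 2: rows with parent_id in {5} -> Fiction (id 8, lev 2).
Iteration 3: rows with parent_id in {8} -> Jazz (id 11, lev 3).
Iteration 4: no rows with parent_id in {11}; recursion stops.
SUM(lev) = 0 + 1 + 2 + 3 = 6.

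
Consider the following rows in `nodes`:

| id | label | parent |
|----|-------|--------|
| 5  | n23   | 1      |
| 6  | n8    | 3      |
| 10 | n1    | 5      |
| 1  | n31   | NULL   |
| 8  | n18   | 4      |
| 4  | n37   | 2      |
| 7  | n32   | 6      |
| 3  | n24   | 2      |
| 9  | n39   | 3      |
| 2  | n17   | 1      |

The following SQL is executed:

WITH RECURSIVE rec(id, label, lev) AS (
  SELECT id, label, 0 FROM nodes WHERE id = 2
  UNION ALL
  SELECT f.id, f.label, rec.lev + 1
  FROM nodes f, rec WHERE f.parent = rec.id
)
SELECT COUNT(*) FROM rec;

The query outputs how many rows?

7

Base: id=2 (n17) at lev 0.
Iteration 1: rows with parent in {2} -> n24 (id 3, lev 1), n37 (id 4, lev 1).
Iteration 2: rows with parent in {3,4} -> n8 (id 6, lev 2), n18 (id 8, lev 2), n39 (id 9, lev 2).
Iteration 3: rows with parent in {6,8,9} -> n32 (id 7, lev 3).
Iteration 4: no rows with parent in {7}; recursion stops.
Total rows emitted: 7.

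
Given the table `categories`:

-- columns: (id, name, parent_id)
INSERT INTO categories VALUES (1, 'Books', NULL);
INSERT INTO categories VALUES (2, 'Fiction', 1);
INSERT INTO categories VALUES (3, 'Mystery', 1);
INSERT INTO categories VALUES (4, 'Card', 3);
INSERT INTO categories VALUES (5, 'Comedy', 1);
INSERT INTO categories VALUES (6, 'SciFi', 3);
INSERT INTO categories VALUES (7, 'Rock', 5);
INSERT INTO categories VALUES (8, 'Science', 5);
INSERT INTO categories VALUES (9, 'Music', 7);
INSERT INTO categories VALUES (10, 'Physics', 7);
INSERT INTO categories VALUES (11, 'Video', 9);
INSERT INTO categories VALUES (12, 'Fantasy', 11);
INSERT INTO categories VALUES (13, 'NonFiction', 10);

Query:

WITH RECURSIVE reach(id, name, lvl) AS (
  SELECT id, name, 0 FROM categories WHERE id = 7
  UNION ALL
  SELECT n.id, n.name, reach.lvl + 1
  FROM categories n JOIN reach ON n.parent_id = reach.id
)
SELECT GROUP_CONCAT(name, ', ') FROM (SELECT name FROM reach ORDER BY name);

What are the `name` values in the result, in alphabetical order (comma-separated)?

Fantasy, Music, NonFiction, Physics, Rock, Video

Base: id=7 (Rock) at lvl 0.
Iteration 1: rows with parent_id in {7} -> Music (id 9, lvl 1), Physics (id 10, lvl 1).
Iteration 2: rows with parent_id in {9,10} -> Video (id 11, lvl 2), NonFiction (id 13, lvl 2).
Iteration 3: rows with parent_id in {11,13} -> Fantasy (id 12, lvl 3).
Iteration 4: no rows with parent_id in {12}; recursion stops.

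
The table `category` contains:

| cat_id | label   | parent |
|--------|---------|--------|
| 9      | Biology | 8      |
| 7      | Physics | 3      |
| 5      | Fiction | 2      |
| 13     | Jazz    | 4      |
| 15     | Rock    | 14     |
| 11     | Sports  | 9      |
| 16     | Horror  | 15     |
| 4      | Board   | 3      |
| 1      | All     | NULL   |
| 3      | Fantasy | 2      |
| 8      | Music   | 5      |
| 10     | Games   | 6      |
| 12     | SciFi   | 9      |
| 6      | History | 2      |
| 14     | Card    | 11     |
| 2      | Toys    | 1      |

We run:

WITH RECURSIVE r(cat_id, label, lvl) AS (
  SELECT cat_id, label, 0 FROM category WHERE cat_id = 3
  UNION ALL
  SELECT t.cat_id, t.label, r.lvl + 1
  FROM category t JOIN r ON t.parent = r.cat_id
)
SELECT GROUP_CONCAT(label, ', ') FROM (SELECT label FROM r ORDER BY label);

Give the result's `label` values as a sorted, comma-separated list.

Base: cat_id=3 (Fantasy) at lvl 0.
Iteration 1: rows with parent in {3} -> Board (id 4, lvl 1), Physics (id 7, lvl 1).
Iteration 2: rows with parent in {4,7} -> Jazz (id 13, lvl 2).
Iteration 3: no rows with parent in {13}; recursion stops.

Board, Fantasy, Jazz, Physics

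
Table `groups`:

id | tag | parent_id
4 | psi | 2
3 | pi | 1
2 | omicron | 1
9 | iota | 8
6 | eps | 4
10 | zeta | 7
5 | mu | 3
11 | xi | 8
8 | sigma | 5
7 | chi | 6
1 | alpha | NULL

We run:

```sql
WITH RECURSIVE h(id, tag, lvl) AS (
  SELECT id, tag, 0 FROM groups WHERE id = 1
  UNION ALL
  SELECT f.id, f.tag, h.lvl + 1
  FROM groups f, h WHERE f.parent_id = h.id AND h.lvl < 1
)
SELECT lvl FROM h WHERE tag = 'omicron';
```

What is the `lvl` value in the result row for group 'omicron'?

Base: id=1 (alpha) at lvl 0.
Iteration 1: rows with parent_id in {1} -> omicron (id 2, lvl 1), pi (id 3, lvl 1).
Iteration 2: lvl < 1 fails for all current rows; recursion stops.

1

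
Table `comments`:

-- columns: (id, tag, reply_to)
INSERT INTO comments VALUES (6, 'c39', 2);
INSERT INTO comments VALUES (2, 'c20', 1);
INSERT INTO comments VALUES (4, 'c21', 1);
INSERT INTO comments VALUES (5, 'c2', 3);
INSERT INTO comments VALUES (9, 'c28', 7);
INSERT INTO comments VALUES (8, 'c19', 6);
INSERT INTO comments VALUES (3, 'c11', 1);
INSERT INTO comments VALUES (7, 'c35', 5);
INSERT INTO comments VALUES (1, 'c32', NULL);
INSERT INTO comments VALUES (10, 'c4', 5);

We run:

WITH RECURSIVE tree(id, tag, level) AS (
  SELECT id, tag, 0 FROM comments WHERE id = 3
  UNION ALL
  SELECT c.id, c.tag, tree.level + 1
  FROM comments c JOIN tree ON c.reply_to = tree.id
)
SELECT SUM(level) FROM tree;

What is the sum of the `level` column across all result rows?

Base: id=3 (c11) at level 0.
Iteration 1: rows with reply_to in {3} -> c2 (id 5, level 1).
Iteration 2: rows with reply_to in {5} -> c35 (id 7, level 2), c4 (id 10, level 2).
Iteration 3: rows with reply_to in {7,10} -> c28 (id 9, level 3).
Iteration 4: no rows with reply_to in {9}; recursion stops.
SUM(level) = 0 + 1 + 2 + 2 + 3 = 8.

8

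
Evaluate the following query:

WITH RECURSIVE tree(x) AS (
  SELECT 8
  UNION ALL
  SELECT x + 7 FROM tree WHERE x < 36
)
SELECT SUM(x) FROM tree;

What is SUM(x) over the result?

110

Base: x=8.
Iteration 1: 8 < 36 holds -> x = 8 + 7 = 15.
Iteration 2: 15 < 36 holds -> x = 15 + 7 = 22.
Iteration 3: 22 < 36 holds -> x = 22 + 7 = 29.
Iteration 4: 29 < 36 holds -> x = 29 + 7 = 36.
Iteration 5: 36 < 36 fails; recursion stops.
SUM(x) = 8 + 15 + 22 + 29 + 36 = 110.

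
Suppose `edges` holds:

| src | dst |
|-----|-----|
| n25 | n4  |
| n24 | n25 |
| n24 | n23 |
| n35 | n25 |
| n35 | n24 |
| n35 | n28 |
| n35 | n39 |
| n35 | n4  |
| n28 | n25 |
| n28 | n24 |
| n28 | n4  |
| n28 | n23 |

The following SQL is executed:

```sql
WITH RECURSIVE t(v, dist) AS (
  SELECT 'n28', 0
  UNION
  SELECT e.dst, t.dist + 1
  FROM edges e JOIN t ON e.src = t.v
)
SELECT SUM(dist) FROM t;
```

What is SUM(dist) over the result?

13

Base: (n28, dist=0).
Iteration 1: edges from {n28} -> (n23, dist=1), (n24, dist=1), (n25, dist=1), (n4, dist=1).
Iteration 2: edges from {n23,n24,n25,n4} -> (n23, dist=2), (n25, dist=2), (n4, dist=2).
Iteration 3: edges from {n23,n25,n4} -> (n4, dist=3).
Iteration 4: no outgoing edges from {n4}; recursion stops.
SUM(dist) = 0 + 1 + 1 + 1 + 1 + 2 + 2 + 2 + 3 = 13.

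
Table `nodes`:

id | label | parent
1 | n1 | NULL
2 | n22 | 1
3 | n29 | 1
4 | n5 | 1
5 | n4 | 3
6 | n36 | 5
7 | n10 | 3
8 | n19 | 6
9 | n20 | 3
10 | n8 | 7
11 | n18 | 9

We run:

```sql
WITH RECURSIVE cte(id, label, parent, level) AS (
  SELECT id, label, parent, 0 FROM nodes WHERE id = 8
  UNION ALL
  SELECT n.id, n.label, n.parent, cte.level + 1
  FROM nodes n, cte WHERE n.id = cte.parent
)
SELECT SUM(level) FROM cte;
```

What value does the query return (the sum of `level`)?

Base: id=8 (n19), parent=6, level 0.
Iteration 1: join on id=6 -> n36 (id 6, parent=5, level 1).
Iteration 2: join on id=5 -> n4 (id 5, parent=3, level 2).
Iteration 3: join on id=3 -> n29 (id 3, parent=1, level 3).
Iteration 4: join on id=1 -> n1 (id 1, parent=NULL, level 4).
Iteration 5: parent is NULL; no match; recursion stops.
SUM(level) = 0 + 1 + 2 + 3 + 4 = 10.

10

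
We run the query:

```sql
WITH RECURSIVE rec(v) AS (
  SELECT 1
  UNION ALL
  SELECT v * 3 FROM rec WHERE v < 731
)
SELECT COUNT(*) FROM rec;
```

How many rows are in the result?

8

Base: v=1.
Iteration 1: 1 < 731 holds -> v = 1 * 3 = 3.
Iteration 2: 3 < 731 holds -> v = 3 * 3 = 9.
Iteration 3: 9 < 731 holds -> v = 9 * 3 = 27.
Iteration 4: 27 < 731 holds -> v = 27 * 3 = 81.
Iteration 5: 81 < 731 holds -> v = 81 * 3 = 243.
Iteration 6: 243 < 731 holds -> v = 243 * 3 = 729.
Iteration 7: 729 < 731 holds -> v = 729 * 3 = 2187.
Iteration 8: 2187 < 731 fails; recursion stops.
Total rows emitted: 8.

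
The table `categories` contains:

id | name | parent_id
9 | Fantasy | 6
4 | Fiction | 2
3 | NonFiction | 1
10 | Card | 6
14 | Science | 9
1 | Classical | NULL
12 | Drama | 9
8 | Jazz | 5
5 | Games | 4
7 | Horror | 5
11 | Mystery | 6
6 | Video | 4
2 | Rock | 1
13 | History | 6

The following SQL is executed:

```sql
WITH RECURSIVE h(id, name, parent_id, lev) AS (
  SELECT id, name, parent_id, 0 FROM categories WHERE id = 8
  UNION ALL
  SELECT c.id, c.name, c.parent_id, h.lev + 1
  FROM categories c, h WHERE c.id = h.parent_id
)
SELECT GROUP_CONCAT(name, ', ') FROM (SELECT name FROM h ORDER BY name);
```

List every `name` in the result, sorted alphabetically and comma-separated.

Base: id=8 (Jazz), parent_id=5, lev 0.
Iteration 1: join on id=5 -> Games (id 5, parent_id=4, lev 1).
Iteration 2: join on id=4 -> Fiction (id 4, parent_id=2, lev 2).
Iteration 3: join on id=2 -> Rock (id 2, parent_id=1, lev 3).
Iteration 4: join on id=1 -> Classical (id 1, parent_id=NULL, lev 4).
Iteration 5: parent_id is NULL; no match; recursion stops.

Classical, Fiction, Games, Jazz, Rock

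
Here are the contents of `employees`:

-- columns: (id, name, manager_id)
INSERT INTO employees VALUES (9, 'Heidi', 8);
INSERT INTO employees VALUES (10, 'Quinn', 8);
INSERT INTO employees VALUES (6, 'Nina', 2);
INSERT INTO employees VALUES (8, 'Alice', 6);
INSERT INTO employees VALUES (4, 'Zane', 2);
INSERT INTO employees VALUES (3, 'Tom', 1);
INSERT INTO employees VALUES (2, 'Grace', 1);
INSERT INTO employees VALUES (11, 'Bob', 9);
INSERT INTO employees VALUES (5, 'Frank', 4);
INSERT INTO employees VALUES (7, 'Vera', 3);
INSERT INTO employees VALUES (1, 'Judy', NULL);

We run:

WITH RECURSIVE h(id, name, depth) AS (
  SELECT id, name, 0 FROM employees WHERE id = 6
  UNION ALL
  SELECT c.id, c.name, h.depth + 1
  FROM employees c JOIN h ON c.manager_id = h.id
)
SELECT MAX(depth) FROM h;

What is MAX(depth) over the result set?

Base: id=6 (Nina) at depth 0.
Iteration 1: rows with manager_id in {6} -> Alice (id 8, depth 1).
Iteration 2: rows with manager_id in {8} -> Heidi (id 9, depth 2), Quinn (id 10, depth 2).
Iteration 3: rows with manager_id in {9,10} -> Bob (id 11, depth 3).
Iteration 4: no rows with manager_id in {11}; recursion stops.
depth values: 0, 1, 2, 2, 3; the maximum is 3.

3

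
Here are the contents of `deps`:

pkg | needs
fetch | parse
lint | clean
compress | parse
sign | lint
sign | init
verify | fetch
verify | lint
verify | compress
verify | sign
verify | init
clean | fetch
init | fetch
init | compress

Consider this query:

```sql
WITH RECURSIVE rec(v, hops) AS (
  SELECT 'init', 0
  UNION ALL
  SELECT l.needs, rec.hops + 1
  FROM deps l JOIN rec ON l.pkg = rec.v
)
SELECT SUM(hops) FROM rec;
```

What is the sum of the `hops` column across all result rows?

6

Base: (init, hops=0).
Iteration 1: edges from {init} -> (compress, hops=1), (fetch, hops=1).
Iteration 2: edges from {compress,fetch} -> (parse, hops=2) x2. [UNION ALL keeps all 2 new rows, including repeats]
Iteration 3: no outgoing edges from {parse}; recursion stops.
SUM(hops) = 0 + 1 + 1 + 2 + 2 = 6.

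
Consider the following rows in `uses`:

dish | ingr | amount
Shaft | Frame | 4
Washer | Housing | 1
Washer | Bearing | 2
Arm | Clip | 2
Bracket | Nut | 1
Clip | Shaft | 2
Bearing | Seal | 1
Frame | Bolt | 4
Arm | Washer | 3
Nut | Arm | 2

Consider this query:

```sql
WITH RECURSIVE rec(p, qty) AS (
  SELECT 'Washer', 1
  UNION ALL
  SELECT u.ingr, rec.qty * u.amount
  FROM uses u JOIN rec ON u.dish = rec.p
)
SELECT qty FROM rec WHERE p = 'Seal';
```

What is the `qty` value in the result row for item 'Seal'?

Base: (Washer, qty=1).
Iteration 1: components of {Washer} -> Bearing = 1*2 = 2, Housing = 1*1 = 1.
Iteration 2: components of {Bearing,Housing} -> Seal = 2*1 = 2.
Iteration 3: no further components; recursion stops.

2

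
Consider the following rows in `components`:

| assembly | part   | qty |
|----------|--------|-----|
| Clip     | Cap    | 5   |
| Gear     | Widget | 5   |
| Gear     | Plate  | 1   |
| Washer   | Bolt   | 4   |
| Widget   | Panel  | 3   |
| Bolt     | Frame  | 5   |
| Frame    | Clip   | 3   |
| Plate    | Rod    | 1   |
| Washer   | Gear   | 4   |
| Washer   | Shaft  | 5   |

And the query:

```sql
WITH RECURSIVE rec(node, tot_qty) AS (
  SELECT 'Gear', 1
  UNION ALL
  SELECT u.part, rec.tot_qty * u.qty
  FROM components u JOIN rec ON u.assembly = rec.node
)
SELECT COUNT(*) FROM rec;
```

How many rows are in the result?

5

Base: (Gear, tot_qty=1).
Iteration 1: components of {Gear} -> Plate = 1*1 = 1, Widget = 1*5 = 5.
Iteration 2: components of {Plate,Widget} -> Panel = 5*3 = 15, Rod = 1*1 = 1.
Iteration 3: no further components; recursion stops.
Total rows emitted: 5.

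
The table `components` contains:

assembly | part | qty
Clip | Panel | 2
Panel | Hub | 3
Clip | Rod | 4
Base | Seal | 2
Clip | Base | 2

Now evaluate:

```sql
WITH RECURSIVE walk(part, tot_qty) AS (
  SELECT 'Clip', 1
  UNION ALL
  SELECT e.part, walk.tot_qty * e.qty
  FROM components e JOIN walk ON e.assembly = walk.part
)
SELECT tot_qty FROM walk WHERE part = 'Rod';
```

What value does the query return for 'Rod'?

4

Base: (Clip, tot_qty=1).
Iteration 1: components of {Clip} -> Base = 1*2 = 2, Panel = 1*2 = 2, Rod = 1*4 = 4.
Iteration 2: components of {Base,Panel,Rod} -> Hub = 2*3 = 6, Seal = 2*2 = 4.
Iteration 3: no further components; recursion stops.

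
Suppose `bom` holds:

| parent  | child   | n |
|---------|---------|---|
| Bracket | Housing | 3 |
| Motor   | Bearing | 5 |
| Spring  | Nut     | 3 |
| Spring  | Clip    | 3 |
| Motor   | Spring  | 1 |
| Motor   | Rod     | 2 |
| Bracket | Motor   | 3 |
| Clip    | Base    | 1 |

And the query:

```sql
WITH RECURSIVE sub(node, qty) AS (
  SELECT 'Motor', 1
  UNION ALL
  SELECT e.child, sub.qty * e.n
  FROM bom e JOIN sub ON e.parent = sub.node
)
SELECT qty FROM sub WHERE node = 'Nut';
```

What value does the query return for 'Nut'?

3

Base: (Motor, qty=1).
Iteration 1: components of {Motor} -> Bearing = 1*5 = 5, Rod = 1*2 = 2, Spring = 1*1 = 1.
Iteration 2: components of {Bearing,Rod,Spring} -> Clip = 1*3 = 3, Nut = 1*3 = 3.
Iteration 3: components of {Clip,Nut} -> Base = 3*1 = 3.
Iteration 4: no further components; recursion stops.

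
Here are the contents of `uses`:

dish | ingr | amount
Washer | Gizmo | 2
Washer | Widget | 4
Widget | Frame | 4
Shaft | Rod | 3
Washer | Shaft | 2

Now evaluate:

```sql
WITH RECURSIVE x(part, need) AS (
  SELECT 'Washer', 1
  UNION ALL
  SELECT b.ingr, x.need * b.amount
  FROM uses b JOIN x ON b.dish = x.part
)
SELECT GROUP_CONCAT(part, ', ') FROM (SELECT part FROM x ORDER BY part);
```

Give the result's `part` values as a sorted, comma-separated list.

Frame, Gizmo, Rod, Shaft, Washer, Widget

Base: (Washer, need=1).
Iteration 1: components of {Washer} -> Gizmo = 1*2 = 2, Shaft = 1*2 = 2, Widget = 1*4 = 4.
Iteration 2: components of {Gizmo,Shaft,Widget} -> Frame = 4*4 = 16, Rod = 2*3 = 6.
Iteration 3: no further components; recursion stops.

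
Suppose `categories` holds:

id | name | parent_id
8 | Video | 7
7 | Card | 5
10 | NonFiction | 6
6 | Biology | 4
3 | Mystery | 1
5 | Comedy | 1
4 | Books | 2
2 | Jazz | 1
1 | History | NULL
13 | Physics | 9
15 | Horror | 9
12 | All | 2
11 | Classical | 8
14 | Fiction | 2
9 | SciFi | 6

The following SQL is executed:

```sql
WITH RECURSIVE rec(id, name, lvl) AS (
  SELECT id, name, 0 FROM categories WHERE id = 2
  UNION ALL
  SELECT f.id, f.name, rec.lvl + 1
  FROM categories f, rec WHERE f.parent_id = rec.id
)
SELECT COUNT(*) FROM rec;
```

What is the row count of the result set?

Base: id=2 (Jazz) at lvl 0.
Iteration 1: rows with parent_id in {2} -> Books (id 4, lvl 1), All (id 12, lvl 1), Fiction (id 14, lvl 1).
Iteration 2: rows with parent_id in {4,12,14} -> Biology (id 6, lvl 2).
Iteration 3: rows with parent_id in {6} -> SciFi (id 9, lvl 3), NonFiction (id 10, lvl 3).
Iteration 4: rows with parent_id in {9,10} -> Physics (id 13, lvl 4), Horror (id 15, lvl 4).
Iteration 5: no rows with parent_id in {13,15}; recursion stops.
Total rows emitted: 9.

9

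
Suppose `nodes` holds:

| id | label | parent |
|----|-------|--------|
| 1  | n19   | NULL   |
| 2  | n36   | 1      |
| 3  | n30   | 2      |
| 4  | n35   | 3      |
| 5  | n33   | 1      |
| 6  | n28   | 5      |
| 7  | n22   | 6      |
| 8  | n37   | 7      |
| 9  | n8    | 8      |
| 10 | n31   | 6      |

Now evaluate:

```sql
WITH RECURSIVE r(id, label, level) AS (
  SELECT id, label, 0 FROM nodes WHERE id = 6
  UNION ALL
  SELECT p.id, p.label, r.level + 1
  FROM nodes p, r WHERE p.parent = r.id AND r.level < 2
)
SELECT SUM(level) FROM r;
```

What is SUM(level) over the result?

4

Base: id=6 (n28) at level 0.
Iteration 1: rows with parent in {6} -> n22 (id 7, level 1), n31 (id 10, level 1).
Iteration 2: rows with parent in {7,10} -> n37 (id 8, level 2).
Iteration 3: level < 2 fails for all current rows; recursion stops.
SUM(level) = 0 + 1 + 1 + 2 = 4.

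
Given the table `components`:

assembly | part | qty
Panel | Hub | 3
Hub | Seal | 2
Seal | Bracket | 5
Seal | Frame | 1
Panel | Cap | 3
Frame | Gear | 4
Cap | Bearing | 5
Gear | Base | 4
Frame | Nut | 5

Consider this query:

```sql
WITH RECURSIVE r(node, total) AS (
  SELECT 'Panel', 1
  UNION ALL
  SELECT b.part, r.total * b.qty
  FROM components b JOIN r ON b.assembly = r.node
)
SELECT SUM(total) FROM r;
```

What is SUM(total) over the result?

214

Base: (Panel, total=1).
Iteration 1: components of {Panel} -> Cap = 1*3 = 3, Hub = 1*3 = 3.
Iteration 2: components of {Cap,Hub} -> Bearing = 3*5 = 15, Seal = 3*2 = 6.
Iteration 3: components of {Bearing,Seal} -> Bracket = 6*5 = 30, Frame = 6*1 = 6.
Iteration 4: components of {Bracket,Frame} -> Gear = 6*4 = 24, Nut = 6*5 = 30.
Iteration 5: components of {Gear,Nut} -> Base = 24*4 = 96.
Iteration 6: no further components; recursion stops.
SUM(total) = 1 + 3 + 3 + 6 + 15 + 30 + 6 + 24 + 30 + 96 = 214.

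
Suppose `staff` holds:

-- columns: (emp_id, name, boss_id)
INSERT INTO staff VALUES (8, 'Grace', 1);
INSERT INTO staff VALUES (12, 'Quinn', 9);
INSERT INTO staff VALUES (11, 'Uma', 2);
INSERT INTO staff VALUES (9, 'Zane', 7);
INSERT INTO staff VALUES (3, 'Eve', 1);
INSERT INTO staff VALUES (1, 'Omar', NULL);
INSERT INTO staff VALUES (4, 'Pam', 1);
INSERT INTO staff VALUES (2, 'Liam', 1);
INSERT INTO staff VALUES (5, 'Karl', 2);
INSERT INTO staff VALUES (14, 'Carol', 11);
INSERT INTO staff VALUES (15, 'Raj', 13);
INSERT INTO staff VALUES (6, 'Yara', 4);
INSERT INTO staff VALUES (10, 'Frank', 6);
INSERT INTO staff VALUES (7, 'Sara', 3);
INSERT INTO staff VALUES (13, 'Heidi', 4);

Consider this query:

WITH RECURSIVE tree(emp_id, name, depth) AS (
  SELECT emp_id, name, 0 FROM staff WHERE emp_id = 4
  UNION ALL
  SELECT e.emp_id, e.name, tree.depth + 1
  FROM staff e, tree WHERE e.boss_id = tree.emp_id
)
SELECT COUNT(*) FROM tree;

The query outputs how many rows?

5

Base: emp_id=4 (Pam) at depth 0.
Iteration 1: rows with boss_id in {4} -> Yara (id 6, depth 1), Heidi (id 13, depth 1).
Iteration 2: rows with boss_id in {6,13} -> Frank (id 10, depth 2), Raj (id 15, depth 2).
Iteration 3: no rows with boss_id in {10,15}; recursion stops.
Total rows emitted: 5.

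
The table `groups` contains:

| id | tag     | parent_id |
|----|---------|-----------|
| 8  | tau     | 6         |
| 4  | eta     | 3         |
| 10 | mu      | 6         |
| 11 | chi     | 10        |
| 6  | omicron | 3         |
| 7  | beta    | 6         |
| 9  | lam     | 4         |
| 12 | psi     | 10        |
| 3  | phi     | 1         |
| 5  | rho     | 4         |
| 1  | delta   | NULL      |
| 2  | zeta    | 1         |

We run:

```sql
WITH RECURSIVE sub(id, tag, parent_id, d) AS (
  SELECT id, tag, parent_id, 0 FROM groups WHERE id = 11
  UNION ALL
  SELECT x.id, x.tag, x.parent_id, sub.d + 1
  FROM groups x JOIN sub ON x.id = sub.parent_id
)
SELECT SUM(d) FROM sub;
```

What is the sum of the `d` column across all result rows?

Base: id=11 (chi), parent_id=10, d 0.
Iteration 1: join on id=10 -> mu (id 10, parent_id=6, d 1).
Iteration 2: join on id=6 -> omicron (id 6, parent_id=3, d 2).
Iteration 3: join on id=3 -> phi (id 3, parent_id=1, d 3).
Iteration 4: join on id=1 -> delta (id 1, parent_id=NULL, d 4).
Iteration 5: parent_id is NULL; no match; recursion stops.
SUM(d) = 0 + 1 + 2 + 3 + 4 = 10.

10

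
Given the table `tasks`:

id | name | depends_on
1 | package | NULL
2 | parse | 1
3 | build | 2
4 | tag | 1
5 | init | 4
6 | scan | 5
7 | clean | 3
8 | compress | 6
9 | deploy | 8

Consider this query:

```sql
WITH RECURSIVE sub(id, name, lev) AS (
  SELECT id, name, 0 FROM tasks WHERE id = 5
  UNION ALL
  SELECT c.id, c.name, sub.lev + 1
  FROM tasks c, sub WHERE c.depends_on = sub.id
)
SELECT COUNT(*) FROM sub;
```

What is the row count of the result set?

Base: id=5 (init) at lev 0.
Iteration 1: rows with depends_on in {5} -> scan (id 6, lev 1).
Iteration 2: rows with depends_on in {6} -> compress (id 8, lev 2).
Iteration 3: rows with depends_on in {8} -> deploy (id 9, lev 3).
Iteration 4: no rows with depends_on in {9}; recursion stops.
Total rows emitted: 4.

4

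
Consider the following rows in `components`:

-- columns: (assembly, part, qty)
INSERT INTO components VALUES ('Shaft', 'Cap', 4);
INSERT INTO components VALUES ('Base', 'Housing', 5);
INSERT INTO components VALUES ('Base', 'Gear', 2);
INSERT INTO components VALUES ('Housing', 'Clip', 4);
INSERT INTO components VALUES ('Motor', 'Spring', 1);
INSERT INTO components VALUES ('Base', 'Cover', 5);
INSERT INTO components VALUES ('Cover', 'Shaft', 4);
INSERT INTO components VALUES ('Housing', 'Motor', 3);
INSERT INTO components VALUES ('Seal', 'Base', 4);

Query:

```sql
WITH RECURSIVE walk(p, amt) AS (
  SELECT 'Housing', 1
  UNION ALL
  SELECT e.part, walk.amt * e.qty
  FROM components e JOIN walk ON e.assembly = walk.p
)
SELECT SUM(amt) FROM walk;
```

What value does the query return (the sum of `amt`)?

Base: (Housing, amt=1).
Iteration 1: components of {Housing} -> Clip = 1*4 = 4, Motor = 1*3 = 3.
Iteration 2: components of {Clip,Motor} -> Spring = 3*1 = 3.
Iteration 3: no further components; recursion stops.
SUM(amt) = 1 + 4 + 3 + 3 = 11.

11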